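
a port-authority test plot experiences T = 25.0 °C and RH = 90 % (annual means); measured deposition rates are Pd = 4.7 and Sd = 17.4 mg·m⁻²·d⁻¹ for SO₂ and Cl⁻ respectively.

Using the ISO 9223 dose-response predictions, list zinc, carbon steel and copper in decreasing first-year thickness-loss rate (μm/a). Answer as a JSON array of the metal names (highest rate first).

zinc: T>10 °C ⇒ hinge -0.071·(25.0−10) = -1.0650
  Pd branch = 0.0129·Pd^0.44·e^(0.046·RH+f) = 0.5518 μm/a
  Sd branch = 0.0175·Sd^0.57·e^(0.008·RH+0.085·T) = 1.534 μm/a
  r_corr = 0.5518 + 1.534 = 2.085 μm/a
carbon steel: temperature factor f = -0.054·(15.0) = -0.8100
  Pd branch = 1.77·Pd^0.52·e^(0.02·RH+f) = 10.65 μm/a
  Cl⁻ term: 0.102·17.4^0.62·exp(0.033·90+0.04·25.0) = 31.76
  sum: 10.65 + 31.76 → r_corr = 42.41 μm/a
copper: T>10 °C ⇒ hinge -0.080·(25.0−10) = -1.2000
  Pd branch = 0.0053·Pd^0.26·e^(0.059·RH+f) = 0.483 μm/a
  Sd branch = 0.01025·Sd^0.27·e^(0.036·RH+0.049·T) = 1.927 μm/a
  r_corr = 0.483 + 1.927 = 2.41 μm/a
Ordering by μm/a: carbon steel (42.4) > copper (2.41) > zinc (2.09)

["carbon steel", "copper", "zinc"]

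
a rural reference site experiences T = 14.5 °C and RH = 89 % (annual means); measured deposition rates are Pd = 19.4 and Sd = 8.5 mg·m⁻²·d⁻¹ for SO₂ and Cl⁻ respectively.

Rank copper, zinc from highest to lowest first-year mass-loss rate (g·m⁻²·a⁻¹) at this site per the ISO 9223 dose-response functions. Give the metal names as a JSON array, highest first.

copper: f(T) = -0.080·(T−10) [T>10 °C] = -0.3600
  Pd branch = 0.0053·Pd^0.26·e^(0.059·RH+f) = 1.525 μm/a
  Sd branch = 0.01025·Sd^0.27·e^(0.036·RH+0.049·T) = 0.9156 μm/a
  sum: 1.525 + 0.9156 → r_corr = 2.441 μm/a
  mass loss = 2.441 μm/a × 8.96 g/cm³ = 21.87 g·m⁻²·a⁻¹
zinc: temperature factor f = -0.071·(4.5) = -0.3195
  SO₂ term: 0.0129·19.4^0.44·exp(0.046·89-0.3195) = 2.072
  Cl⁻ term: 0.0175·8.5^0.57·exp(0.008·89+0.085·14.5) = 0.4143
  sum: 2.072 + 0.4143 → r_corr = 2.487 μm/a
  mass loss = 2.487 μm/a × 7.14 g/cm³ = 17.75 g·m⁻²·a⁻¹
Ordering by g·m⁻²·a⁻¹: copper (21.9) > zinc (17.8)

["copper", "zinc"]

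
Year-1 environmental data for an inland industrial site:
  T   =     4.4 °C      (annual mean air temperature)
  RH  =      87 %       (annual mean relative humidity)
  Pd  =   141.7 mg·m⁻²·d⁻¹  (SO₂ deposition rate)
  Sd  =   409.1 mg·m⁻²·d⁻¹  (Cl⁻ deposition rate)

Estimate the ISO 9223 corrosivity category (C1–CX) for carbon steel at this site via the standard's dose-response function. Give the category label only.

carbon steel: T≤10 °C ⇒ hinge +0.150·(4.4−10) = -0.8400
  Pd branch = 1.77·Pd^0.52·e^(0.02·RH+f) = 57.22 μm/a
  Sd branch = 0.102·Sd^0.62·e^(0.033·RH+0.04·T) = 89.38 μm/a
  r_corr = 57.22 + 89.38 = 146.6 μm/a
ISO 9223 Table 2 (carbon steel): 80 < 147 ≤ 200 μm/a ⇒ C5

C5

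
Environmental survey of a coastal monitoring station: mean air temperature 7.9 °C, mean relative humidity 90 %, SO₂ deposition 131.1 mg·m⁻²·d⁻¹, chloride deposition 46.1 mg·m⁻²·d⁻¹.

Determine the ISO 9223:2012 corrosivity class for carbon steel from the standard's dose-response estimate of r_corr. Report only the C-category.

C5

carbon steel: temperature factor f = +0.150·(-2.1) = -0.3150
  Pd branch = 1.77·Pd^0.52·e^(0.02·RH+f) = 98.64 μm/a
  Sd branch = 0.102·Sd^0.62·e^(0.033·RH+0.04·T) = 29.32 μm/a
  sum: 98.64 + 29.32 → r_corr = 128 μm/a
ISO 9223 Table 2 (carbon steel): 80 < 128 ≤ 200 μm/a ⇒ C5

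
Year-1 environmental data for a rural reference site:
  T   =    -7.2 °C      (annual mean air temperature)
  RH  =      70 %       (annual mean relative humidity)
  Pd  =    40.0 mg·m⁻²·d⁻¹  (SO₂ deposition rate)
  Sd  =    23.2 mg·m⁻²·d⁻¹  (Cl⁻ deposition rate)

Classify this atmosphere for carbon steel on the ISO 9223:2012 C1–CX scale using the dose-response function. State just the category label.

C2

carbon steel: f(T) = +0.150·(T−10) [T≤10 °C] = -2.5800
  sulphur-dioxide contribution → 3.703 μm/a
  chloride contribution → 5.412 μm/a
  total first-year rate 9.115 μm/a
9.12 μm/a falls in (1.3, 25] for carbon steel → category C2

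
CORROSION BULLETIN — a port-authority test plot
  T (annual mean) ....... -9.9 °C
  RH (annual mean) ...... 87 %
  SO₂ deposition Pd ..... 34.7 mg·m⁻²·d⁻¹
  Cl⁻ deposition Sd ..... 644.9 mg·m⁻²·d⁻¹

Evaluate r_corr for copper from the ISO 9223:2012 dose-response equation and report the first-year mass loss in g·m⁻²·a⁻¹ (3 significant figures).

r_corr = 9.08 g·m⁻²·a⁻¹

copper: T≤10 °C ⇒ hinge +0.126·(-9.9−10) = -2.5074
  Pd branch = 0.0053·Pd^0.26·e^(0.059·RH+f) = 0.1841 μm/a
  Cl⁻ term: 0.01025·644.9^0.27·exp(0.036·87+0.049·-9.9) = 0.8295
  sum: 0.1841 + 0.8295 → r_corr = 1.014 μm/a
Convert to mass loss: 1.014 μm/a × 8.96 g/cm³ = 9.082 g·m⁻²·a⁻¹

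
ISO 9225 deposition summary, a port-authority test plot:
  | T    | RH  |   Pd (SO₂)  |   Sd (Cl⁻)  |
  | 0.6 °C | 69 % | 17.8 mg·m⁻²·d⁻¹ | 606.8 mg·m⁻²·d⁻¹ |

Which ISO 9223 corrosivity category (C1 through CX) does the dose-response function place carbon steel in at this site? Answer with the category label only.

carbon steel: f(T) = +0.150·(T−10) [T≤10 °C] = -1.4100
  Pd branch = 1.77·Pd^0.52·e^(0.02·RH+f) = 7.676 μm/a
  Sd branch = 0.102·Sd^0.62·e^(0.033·RH+0.04·T) = 54.13 μm/a
  sum: 7.676 + 54.13 → r_corr = 61.8 μm/a
ISO 9223 Table 2 (carbon steel): 50 < 61.8 ≤ 80 μm/a ⇒ C4

C4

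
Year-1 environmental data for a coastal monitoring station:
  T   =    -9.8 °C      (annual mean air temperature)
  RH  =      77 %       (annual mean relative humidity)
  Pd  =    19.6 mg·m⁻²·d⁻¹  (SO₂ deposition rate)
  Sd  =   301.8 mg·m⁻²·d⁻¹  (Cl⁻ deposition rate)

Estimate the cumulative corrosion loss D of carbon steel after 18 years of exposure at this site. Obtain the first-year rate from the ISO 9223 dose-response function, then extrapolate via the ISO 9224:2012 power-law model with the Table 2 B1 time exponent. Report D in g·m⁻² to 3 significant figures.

D(18) = 1.14e+03 g·m⁻²

carbon steel: T≤10 °C ⇒ hinge +0.150·(-9.8−10) = -2.9700
  sulphur-dioxide contribution → 1.99 μm/a
  chloride contribution → 30.15 μm/a
  total first-year rate 32.14 μm/a
ISO 9224: D(t) = r_corr · t^b with b = 0.523 (carbon steel, B1)
  D(18) = 32.14 × 18^0.523 = 32.14 × 4.534 = 145.7 μm
  Mass loss = 145.7 μm × 7.85 g/cm³ = 1144 g·m⁻²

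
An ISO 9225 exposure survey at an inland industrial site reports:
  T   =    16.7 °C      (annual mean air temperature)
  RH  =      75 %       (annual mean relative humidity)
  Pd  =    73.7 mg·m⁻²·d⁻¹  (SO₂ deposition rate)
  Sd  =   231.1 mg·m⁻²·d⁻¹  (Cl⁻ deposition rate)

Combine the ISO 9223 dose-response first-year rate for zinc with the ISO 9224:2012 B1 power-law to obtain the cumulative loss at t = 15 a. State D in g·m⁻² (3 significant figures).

zinc: T>10 °C ⇒ hinge -0.071·(16.7−10) = -0.4757
  sulphur-dioxide contribution → 1.675 μm/a
  chloride contribution → 2.934 μm/a
  total first-year rate 4.609 μm/a
Long-term exponent b (ISO 9224 Table 2, B1) = 0.813
  D(15) = 4.609 × 15^0.813 = 4.609 × 9.04 = 41.66 μm
  Mass loss = 41.66 μm × 7.14 g/cm³ = 297.5 g·m⁻²

D(15) = 297 g·m⁻²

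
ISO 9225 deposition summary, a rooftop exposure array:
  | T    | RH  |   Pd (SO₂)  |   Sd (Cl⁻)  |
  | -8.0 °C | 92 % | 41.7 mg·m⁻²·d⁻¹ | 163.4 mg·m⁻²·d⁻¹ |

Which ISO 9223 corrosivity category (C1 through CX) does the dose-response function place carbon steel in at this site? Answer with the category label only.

C3

carbon steel: f(T) = +0.150·(T−10) [T≤10 °C] = -2.7000
  SO₂ term: 1.77·41.7^0.52·exp(0.02·92-2.7000) = 5.211
  Sd branch = 0.102·Sd^0.62·e^(0.033·RH+0.04·T) = 36.34 μm/a
  r_corr = 5.211 + 36.34 = 41.55 μm/a
ISO 9223 Table 2 (carbon steel): 25 < 41.5 ≤ 50 μm/a ⇒ C3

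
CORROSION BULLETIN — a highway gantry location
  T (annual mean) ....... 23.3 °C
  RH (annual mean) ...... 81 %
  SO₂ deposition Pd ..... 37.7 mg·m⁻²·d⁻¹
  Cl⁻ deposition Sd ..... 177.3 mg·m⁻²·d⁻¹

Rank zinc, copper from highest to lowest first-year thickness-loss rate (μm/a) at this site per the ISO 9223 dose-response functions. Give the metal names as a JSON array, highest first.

["zinc", "copper"]

zinc: T>10 °C ⇒ hinge -0.071·(23.3−10) = -0.9443
  SO₂ term: 0.0129·37.7^0.44·exp(0.046·81-0.9443) = 1.029
  Cl⁻ term: 0.0175·177.3^0.57·exp(0.008·81+0.085·23.3) = 4.638
  r_corr = 1.029 + 4.638 = 5.667 μm/a
copper: temperature factor f = -0.080·(13.3) = -1.0640
  SO₂ term: 0.0053·37.7^0.26·exp(0.059·81-1.0640) = 0.5592
  Cl⁻ term: 0.01025·177.3^0.27·exp(0.036·81+0.049·23.3) = 2.399
  r_corr = 0.5592 + 2.399 = 2.959 μm/a
Ordering by μm/a: zinc (5.67) > copper (2.96)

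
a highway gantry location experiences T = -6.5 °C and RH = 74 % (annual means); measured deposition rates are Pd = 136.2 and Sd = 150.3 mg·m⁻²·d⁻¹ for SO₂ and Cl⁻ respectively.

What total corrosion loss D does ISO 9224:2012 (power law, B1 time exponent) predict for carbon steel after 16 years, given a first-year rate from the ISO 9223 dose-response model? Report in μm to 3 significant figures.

D(16) = 122 μm

carbon steel: T≤10 °C ⇒ hinge +0.150·(-6.5−10) = -2.4750
  sulphur-dioxide contribution → 8.426 μm/a
  chloride contribution → 20.23 μm/a
  total first-year rate 28.65 μm/a
Long-term exponent b (ISO 9224 Table 2, B1) = 0.523
  D(16) = 28.65 × 16^0.523 = 28.65 × 4.263 = 122.2 μm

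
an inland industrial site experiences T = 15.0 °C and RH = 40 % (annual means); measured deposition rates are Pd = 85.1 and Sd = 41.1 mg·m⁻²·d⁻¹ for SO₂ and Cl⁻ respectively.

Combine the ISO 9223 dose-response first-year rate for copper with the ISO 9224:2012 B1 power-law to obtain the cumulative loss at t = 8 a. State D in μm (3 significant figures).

copper: f(T) = -0.080·(T−10) [T>10 °C] = -0.4000
  Pd branch = 0.0053·Pd^0.26·e^(0.059·RH+f) = 0.1195 μm/a
  Cl⁻ term: 0.01025·41.1^0.27·exp(0.036·40+0.049·15.0) = 0.2461
  sum: 0.1195 + 0.2461 → r_corr = 0.3655 μm/a
Long-term exponent b (ISO 9224 Table 2, B1) = 0.667
  D(8) = 0.3655 × 8^0.667 = 0.3655 × 4.003 = 1.463 μm

D(8) = 1.46 μm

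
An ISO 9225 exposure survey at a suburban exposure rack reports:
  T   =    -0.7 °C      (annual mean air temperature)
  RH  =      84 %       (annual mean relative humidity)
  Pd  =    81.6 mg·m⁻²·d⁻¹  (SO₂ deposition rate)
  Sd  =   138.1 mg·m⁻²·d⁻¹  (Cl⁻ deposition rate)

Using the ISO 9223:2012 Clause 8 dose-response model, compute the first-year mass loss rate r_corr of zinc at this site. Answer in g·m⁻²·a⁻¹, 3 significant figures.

zinc: T≤10 °C ⇒ hinge +0.038·(-0.7−10) = -0.4066
  sulphur-dioxide contribution → 2.84 μm/a
  chloride contribution → 0.5357 μm/a
  ⇒ r_corr(zinc) = 3.375 μm/a
Convert to mass loss: 3.375 μm/a × 7.14 g/cm³ = 24.1 g·m⁻²·a⁻¹

r_corr = 24.1 g·m⁻²·a⁻¹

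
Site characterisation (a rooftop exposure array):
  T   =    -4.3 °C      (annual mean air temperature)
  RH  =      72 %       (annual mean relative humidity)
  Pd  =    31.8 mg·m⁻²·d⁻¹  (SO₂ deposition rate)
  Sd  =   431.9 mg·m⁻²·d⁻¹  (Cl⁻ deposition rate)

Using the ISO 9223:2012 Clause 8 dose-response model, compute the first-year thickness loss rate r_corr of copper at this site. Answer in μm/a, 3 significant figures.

r_corr = 0.721 μm/a

copper: temperature factor f = +0.126·(-14.3) = -1.8018
  Pd branch = 0.0053·Pd^0.26·e^(0.059·RH+f) = 0.1504 μm/a
  Sd branch = 0.01025·Sd^0.27·e^(0.036·RH+0.049·T) = 0.5708 μm/a
  sum: 0.1504 + 0.5708 → r_corr = 0.7212 μm/a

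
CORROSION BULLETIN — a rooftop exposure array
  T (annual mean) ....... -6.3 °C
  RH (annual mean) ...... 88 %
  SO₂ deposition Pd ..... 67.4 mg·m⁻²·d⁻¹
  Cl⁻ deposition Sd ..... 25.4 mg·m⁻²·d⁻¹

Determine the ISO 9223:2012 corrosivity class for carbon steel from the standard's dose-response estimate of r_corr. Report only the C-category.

C2

carbon steel: T≤10 °C ⇒ hinge +0.150·(-6.3−10) = -2.4450
  Pd branch = 1.77·Pd^0.52·e^(0.02·RH+f) = 7.969 μm/a
  Sd branch = 0.102·Sd^0.62·e^(0.033·RH+0.04·T) = 10.75 μm/a
  sum: 7.969 + 10.75 → r_corr = 18.72 μm/a
Category bounds: 1.3…25 μm/a bracket r_corr ⇒ C2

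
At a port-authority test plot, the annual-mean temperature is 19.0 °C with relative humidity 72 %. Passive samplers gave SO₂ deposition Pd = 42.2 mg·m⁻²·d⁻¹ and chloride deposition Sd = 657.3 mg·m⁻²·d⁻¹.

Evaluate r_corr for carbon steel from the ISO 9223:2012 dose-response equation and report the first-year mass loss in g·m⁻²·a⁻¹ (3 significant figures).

carbon steel: T>10 °C ⇒ hinge -0.054·(19.0−10) = -0.4860
  sulphur-dioxide contribution → 32.17 μm/a
  chloride contribution → 131.1 μm/a
  ⇒ r_corr(carbon steel) = 163.3 μm/a
Convert to mass loss: 163.3 μm/a × 7.85 g/cm³ = 1282 g·m⁻²·a⁻¹

r_corr = 1.28e+03 g·m⁻²·a⁻¹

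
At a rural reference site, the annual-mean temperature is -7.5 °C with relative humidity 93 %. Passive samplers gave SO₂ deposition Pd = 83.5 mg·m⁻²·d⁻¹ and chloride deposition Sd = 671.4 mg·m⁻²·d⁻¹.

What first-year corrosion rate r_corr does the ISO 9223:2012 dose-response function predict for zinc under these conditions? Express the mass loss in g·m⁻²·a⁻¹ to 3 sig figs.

r_corr = 29.6 g·m⁻²·a⁻¹

zinc: T≤10 °C ⇒ hinge +0.038·(-7.5−10) = -0.6650
  Pd branch = 0.0129·Pd^0.44·e^(0.046·RH+f) = 3.351 μm/a
  Sd branch = 0.0175·Sd^0.57·e^(0.008·RH+0.085·T) = 0.7956 μm/a
  r_corr = 3.351 + 0.7956 = 4.147 μm/a
Convert to mass loss: 4.147 μm/a × 7.14 g/cm³ = 29.61 g·m⁻²·a⁻¹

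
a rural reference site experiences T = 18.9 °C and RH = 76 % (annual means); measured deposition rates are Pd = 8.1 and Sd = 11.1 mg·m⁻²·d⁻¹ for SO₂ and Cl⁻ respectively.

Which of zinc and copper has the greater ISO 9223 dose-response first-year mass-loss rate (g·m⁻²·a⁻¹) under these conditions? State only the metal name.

zinc: T>10 °C ⇒ hinge -0.071·(18.9−10) = -0.6319
  SO₂ term: 0.0129·8.1^0.44·exp(0.046·76-0.6319) = 0.5678
  Cl⁻ term: 0.0175·11.1^0.57·exp(0.008·76+0.085·18.9) = 0.6319
  r_corr = 0.5678 + 0.6319 = 1.2 μm/a
  mass loss = 1.2 μm/a × 7.14 g/cm³ = 8.565 g·m⁻²·a⁻¹
copper: f(T) = -0.080·(T−10) [T>10 °C] = -0.7120
  SO₂ term: 0.0053·8.1^0.26·exp(0.059·76-0.7120) = 0.3969
  Cl⁻ term: 0.01025·11.1^0.27·exp(0.036·76+0.049·18.9) = 0.7645
  sum: 0.3969 + 0.7645 → r_corr = 1.161 μm/a
  mass loss = 1.161 μm/a × 8.96 g/cm³ = 10.41 g·m⁻²·a⁻¹
Ordering by g·m⁻²·a⁻¹: copper (10.4) > zinc (8.57)

copper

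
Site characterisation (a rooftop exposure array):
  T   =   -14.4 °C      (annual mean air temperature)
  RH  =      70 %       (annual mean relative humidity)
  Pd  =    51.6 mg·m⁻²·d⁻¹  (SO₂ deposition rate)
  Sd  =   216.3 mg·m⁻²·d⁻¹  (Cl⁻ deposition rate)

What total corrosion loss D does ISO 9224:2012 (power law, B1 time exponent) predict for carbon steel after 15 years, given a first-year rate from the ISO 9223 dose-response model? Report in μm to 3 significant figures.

carbon steel: temperature factor f = +0.150·(-24.4) = -3.6600
  Pd branch = 1.77·Pd^0.52·e^(0.02·RH+f) = 1.436 μm/a
  Sd branch = 0.102·Sd^0.62·e^(0.033·RH+0.04·T) = 16.2 μm/a
  sum: 1.436 + 16.2 → r_corr = 17.63 μm/a
Power-law: D(15) = r_corr · 15^0.523
  D(15) = 17.63 × 15^0.523 = 17.63 × 4.122 = 72.67 μm

D(15) = 72.7 μm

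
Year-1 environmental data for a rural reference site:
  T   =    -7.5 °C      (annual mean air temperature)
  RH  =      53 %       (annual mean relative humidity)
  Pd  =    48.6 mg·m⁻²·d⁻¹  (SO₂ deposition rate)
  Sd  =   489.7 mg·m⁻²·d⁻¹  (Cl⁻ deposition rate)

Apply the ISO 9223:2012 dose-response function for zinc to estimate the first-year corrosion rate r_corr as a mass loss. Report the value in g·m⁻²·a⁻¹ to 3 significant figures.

zinc: T≤10 °C ⇒ hinge +0.038·(-7.5−10) = -0.6650
  sulphur-dioxide contribution → 0.4195 μm/a
  chloride contribution → 0.4826 μm/a
  total first-year rate 0.9021 μm/a
Convert to mass loss: 0.9021 μm/a × 7.14 g/cm³ = 6.441 g·m⁻²·a⁻¹

r_corr = 6.44 g·m⁻²·a⁻¹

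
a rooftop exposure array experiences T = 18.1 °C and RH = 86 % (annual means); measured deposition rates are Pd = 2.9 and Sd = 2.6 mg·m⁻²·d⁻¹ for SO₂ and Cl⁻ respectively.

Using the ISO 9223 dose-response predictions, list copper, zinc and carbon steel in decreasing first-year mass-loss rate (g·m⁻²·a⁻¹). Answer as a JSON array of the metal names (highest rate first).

copper: T>10 °C ⇒ hinge -0.080·(18.1−10) = -0.6480
  SO₂ term: 0.0053·2.9^0.26·exp(0.059·86-0.6480) = 0.5844
  Sd branch = 0.01025·Sd^0.27·e^(0.036·RH+0.049·T) = 0.7121 μm/a
  sum: 0.5844 + 0.7121 → r_corr = 1.296 μm/a
  mass loss = 1.296 μm/a × 8.96 g/cm³ = 11.62 g·m⁻²·a⁻¹
zinc: f(T) = -0.071·(T−10) [T>10 °C] = -0.5751
  SO₂ term: 0.0129·2.9^0.44·exp(0.046·86-0.5751) = 0.6058
  Sd branch = 0.0175·Sd^0.57·e^(0.008·RH+0.085·T) = 0.2796 μm/a
  sum: 0.6058 + 0.2796 → r_corr = 0.8854 μm/a
  mass loss = 0.8854 μm/a × 7.14 g/cm³ = 6.322 g·m⁻²·a⁻¹
carbon steel: f(T) = -0.054·(T−10) [T>10 °C] = -0.4374
  SO₂ term: 1.77·2.9^0.52·exp(0.02·86-0.4374) = 11.1
  Sd branch = 0.102·Sd^0.62·e^(0.033·RH+0.04·T) = 6.499 μm/a
  sum: 11.1 + 6.499 → r_corr = 17.6 μm/a
  mass loss = 17.6 μm/a × 7.85 g/cm³ = 138.2 g·m⁻²·a⁻¹
Ordering by g·m⁻²·a⁻¹: carbon steel (138) > copper (11.6) > zinc (6.32)

["carbon steel", "copper", "zinc"]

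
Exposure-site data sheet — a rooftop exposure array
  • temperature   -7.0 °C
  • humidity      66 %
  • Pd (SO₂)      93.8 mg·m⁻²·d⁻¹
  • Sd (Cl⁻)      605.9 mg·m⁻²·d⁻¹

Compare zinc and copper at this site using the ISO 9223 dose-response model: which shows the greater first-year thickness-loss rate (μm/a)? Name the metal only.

zinc: temperature factor f = +0.038·(-17.0) = -0.6460
  sulphur-dioxide contribution → 1.038 μm/a
  chloride contribution → 0.6308 μm/a
  total first-year rate 1.669 μm/a
copper: f(T) = +0.126·(T−10) [T≤10 °C] = -2.1420
  sulphur-dioxide contribution → 0.09953 μm/a
  chloride contribution → 0.4415 μm/a
  ⇒ r_corr(copper) = 0.541 μm/a
Ordering by μm/a: zinc (1.67) > copper (0.541)

zinc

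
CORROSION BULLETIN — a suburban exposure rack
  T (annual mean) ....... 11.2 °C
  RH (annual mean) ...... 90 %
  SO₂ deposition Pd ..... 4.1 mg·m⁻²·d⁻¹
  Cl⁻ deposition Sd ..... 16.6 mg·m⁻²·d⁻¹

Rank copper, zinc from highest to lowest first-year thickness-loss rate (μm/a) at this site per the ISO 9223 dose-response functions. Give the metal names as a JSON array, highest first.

["copper", "zinc"]

copper: temperature factor f = -0.080·(1.2) = -0.0960
  sulphur-dioxide contribution → 1.406 μm/a
  chloride contribution → 0.9674 μm/a
  ⇒ r_corr(copper) = 2.373 μm/a
zinc: f(T) = -0.071·(T−10) [T>10 °C] = -0.0852
  sulphur-dioxide contribution → 1.384 μm/a
  chloride contribution → 0.462 μm/a
  total first-year rate 1.846 μm/a
Ordering by μm/a: copper (2.37) > zinc (1.85)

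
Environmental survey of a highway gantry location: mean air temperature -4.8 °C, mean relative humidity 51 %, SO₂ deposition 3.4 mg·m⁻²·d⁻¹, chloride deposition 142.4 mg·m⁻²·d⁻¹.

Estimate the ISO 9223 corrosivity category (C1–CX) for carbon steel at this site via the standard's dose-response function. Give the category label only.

carbon steel: temperature factor f = +0.150·(-14.8) = -2.2200
  SO₂ term: 1.77·3.4^0.52·exp(0.02·51-2.2200) = 1.007
  Cl⁻ term: 0.102·142.4^0.62·exp(0.033·51+0.04·-4.8) = 9.802
  sum: 1.007 + 9.802 → r_corr = 10.81 μm/a
10.8 μm/a falls in (1.3, 25] for carbon steel → category C2

C2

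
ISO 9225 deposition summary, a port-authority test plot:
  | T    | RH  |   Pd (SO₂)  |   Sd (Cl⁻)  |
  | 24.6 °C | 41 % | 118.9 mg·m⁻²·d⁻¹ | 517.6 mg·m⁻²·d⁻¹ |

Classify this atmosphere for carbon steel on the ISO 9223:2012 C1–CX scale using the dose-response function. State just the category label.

carbon steel: f(T) = -0.054·(T−10) [T>10 °C] = -0.7884
  Pd branch = 1.77·Pd^0.52·e^(0.02·RH+f) = 21.92 μm/a
  Cl⁻ term: 0.102·517.6^0.62·exp(0.033·41+0.04·24.6) = 50.84
  sum: 21.92 + 50.84 → r_corr = 72.76 μm/a
Category bounds: 50…80 μm/a bracket r_corr ⇒ C4

C4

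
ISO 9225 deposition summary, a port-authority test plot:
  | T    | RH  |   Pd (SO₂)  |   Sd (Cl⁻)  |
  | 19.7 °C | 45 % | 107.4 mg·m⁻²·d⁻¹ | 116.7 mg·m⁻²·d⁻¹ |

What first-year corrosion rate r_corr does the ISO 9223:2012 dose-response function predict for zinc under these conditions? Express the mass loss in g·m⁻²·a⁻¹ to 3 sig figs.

r_corr = 17.3 g·m⁻²·a⁻¹

zinc: T>10 °C ⇒ hinge -0.071·(19.7−10) = -0.6887
  SO₂ term: 0.0129·107.4^0.44·exp(0.046·45-0.6887) = 0.4019
  Cl⁻ term: 0.0175·116.7^0.57·exp(0.008·45+0.085·19.7) = 2.018
  sum: 0.4019 + 2.018 → r_corr = 2.42 μm/a
Convert to mass loss: 2.42 μm/a × 7.14 g/cm³ = 17.28 g·m⁻²·a⁻¹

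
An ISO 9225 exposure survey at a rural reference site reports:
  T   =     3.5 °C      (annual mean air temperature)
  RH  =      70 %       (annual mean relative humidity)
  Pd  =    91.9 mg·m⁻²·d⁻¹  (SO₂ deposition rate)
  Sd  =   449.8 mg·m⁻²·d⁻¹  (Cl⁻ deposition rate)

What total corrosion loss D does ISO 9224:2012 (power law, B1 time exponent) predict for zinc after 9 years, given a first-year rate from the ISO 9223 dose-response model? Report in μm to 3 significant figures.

D(9) = 19.0 μm

zinc: f(T) = +0.038·(T−10) [T≤10 °C] = -0.2470
  Pd branch = 0.0129·Pd^0.44·e^(0.046·RH+f) = 1.843 μm/a
  Sd branch = 0.0175·Sd^0.57·e^(0.008·RH+0.085·T) = 1.342 μm/a
  sum: 1.843 + 1.342 → r_corr = 3.185 μm/a
Long-term exponent b (ISO 9224 Table 2, B1) = 0.813
  D(9) = 3.185 × 9^0.813 = 3.185 × 5.968 = 19.01 μm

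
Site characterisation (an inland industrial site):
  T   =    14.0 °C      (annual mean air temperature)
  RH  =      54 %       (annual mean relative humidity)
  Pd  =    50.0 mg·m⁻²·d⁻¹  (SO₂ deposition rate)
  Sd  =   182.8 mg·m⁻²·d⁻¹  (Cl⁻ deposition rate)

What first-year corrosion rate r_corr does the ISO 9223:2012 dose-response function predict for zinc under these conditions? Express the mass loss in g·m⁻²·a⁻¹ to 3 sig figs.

zinc: T>10 °C ⇒ hinge -0.071·(14.0−10) = -0.2840
  sulphur-dioxide contribution → 0.651 μm/a
  chloride contribution → 1.725 μm/a
  ⇒ r_corr(zinc) = 2.376 μm/a
Convert to mass loss: 2.376 μm/a × 7.14 g/cm³ = 16.96 g·m⁻²·a⁻¹

r_corr = 17.0 g·m⁻²·a⁻¹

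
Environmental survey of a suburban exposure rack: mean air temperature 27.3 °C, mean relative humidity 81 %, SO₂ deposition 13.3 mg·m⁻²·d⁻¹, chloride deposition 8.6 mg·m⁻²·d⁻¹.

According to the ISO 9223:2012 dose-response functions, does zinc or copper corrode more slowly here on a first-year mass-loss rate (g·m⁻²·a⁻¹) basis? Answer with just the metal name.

zinc: temperature factor f = -0.071·(17.3) = -1.2283
  sulphur-dioxide contribution → 0.4896 μm/a
  chloride contribution → 1.161 μm/a
  ⇒ r_corr(zinc) = 1.651 μm/a
  mass loss = 1.651 μm/a × 7.14 g/cm³ = 11.79 g·m⁻²·a⁻¹
copper: T>10 °C ⇒ hinge -0.080·(27.3−10) = -1.3840
  sulphur-dioxide contribution → 0.3097 μm/a
  chloride contribution → 1.289 μm/a
  total first-year rate 1.599 μm/a
  mass loss = 1.599 μm/a × 8.96 g/cm³ = 14.33 g·m⁻²·a⁻¹
Ordering by g·m⁻²·a⁻¹: copper (14.3) > zinc (11.8)

zinc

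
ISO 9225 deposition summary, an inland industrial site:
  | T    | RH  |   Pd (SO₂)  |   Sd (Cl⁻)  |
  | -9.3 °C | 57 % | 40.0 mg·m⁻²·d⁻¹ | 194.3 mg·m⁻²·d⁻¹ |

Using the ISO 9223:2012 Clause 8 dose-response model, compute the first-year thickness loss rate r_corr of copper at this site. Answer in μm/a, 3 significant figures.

r_corr = 0.245 μm/a

copper: temperature factor f = +0.126·(-19.3) = -2.4318
  Pd branch = 0.0053·Pd^0.26·e^(0.059·RH+f) = 0.03509 μm/a
  Cl⁻ term: 0.01025·194.3^0.27·exp(0.036·57+0.049·-9.3) = 0.2098
  sum: 0.03509 + 0.2098 → r_corr = 0.2449 μm/a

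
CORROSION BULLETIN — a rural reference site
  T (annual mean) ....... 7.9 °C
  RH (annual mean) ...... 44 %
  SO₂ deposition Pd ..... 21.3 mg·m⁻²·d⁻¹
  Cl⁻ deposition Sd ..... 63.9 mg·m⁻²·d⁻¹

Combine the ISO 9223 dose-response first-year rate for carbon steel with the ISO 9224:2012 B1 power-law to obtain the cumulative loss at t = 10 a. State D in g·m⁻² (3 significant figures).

carbon steel: T≤10 °C ⇒ hinge +0.150·(7.9−10) = -0.3150
  sulphur-dioxide contribution → 15.28 μm/a
  chloride contribution → 7.868 μm/a
  ⇒ r_corr(carbon steel) = 23.15 μm/a
Power-law: D(10) = r_corr · 10^0.523
  D(10) = 23.15 × 10^0.523 = 23.15 × 3.334 = 77.18 μm
  Mass loss = 77.18 μm × 7.85 g/cm³ = 605.9 g·m⁻²

D(10) = 606 g·m⁻²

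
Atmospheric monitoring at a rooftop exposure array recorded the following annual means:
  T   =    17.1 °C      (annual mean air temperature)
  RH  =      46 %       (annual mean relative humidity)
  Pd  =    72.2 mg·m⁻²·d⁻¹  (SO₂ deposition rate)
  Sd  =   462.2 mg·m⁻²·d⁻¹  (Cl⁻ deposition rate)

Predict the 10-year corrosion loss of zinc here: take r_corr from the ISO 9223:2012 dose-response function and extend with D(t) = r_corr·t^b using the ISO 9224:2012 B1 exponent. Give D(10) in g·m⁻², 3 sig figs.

zinc: temperature factor f = -0.071·(7.1) = -0.5041
  Pd branch = 0.0129·Pd^0.44·e^(0.046·RH+f) = 0.425 μm/a
  Cl⁻ term: 0.0175·462.2^0.57·exp(0.008·46+0.085·17.1) = 3.573
  r_corr = 0.425 + 3.573 = 3.998 μm/a
Power-law: D(10) = r_corr · 10^0.813
  D(10) = 3.998 × 10^0.813 = 3.998 × 6.501 = 25.99 μm
  Mass loss = 25.99 μm × 7.14 g/cm³ = 185.6 g·m⁻²

D(10) = 186 g·m⁻²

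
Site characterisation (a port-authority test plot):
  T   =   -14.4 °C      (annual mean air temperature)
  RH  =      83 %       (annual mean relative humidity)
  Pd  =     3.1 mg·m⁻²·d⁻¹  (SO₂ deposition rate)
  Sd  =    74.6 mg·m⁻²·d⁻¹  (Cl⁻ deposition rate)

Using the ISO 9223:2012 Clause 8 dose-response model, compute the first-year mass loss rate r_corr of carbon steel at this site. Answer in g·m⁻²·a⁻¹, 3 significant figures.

carbon steel: f(T) = +0.150·(T−10) [T≤10 °C] = -3.6600
  Pd branch = 1.77·Pd^0.52·e^(0.02·RH+f) = 0.4314 μm/a
  Sd branch = 0.102·Sd^0.62·e^(0.033·RH+0.04·T) = 12.86 μm/a
  sum: 0.4314 + 12.86 → r_corr = 13.29 μm/a
Convert to mass loss: 13.29 μm/a × 7.85 g/cm³ = 104.3 g·m⁻²·a⁻¹

r_corr = 104 g·m⁻²·a⁻¹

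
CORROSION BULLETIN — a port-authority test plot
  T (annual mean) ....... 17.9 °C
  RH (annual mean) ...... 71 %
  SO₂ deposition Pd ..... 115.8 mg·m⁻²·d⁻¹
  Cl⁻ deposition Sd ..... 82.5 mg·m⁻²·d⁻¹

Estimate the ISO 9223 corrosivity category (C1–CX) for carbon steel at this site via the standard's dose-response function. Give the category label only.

C5

carbon steel: T>10 °C ⇒ hinge -0.054·(17.9−10) = -0.4266
  SO₂ term: 1.77·115.8^0.52·exp(0.02·71-0.4266) = 56.56
  Cl⁻ term: 0.102·82.5^0.62·exp(0.033·71+0.04·17.9) = 33.52
  r_corr = 56.56 + 33.52 = 90.08 μm/a
90.1 μm/a falls in (80, 200] for carbon steel → category C5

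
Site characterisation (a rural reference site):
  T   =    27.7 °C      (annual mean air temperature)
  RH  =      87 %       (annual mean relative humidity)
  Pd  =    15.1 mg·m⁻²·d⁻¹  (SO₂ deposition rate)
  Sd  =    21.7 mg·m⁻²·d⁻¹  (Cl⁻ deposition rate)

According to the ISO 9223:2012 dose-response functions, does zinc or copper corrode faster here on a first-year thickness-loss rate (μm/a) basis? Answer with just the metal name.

zinc

zinc: T>10 °C ⇒ hinge -0.071·(27.7−10) = -1.2567
  SO₂ term: 0.0129·15.1^0.44·exp(0.046·87-1.2567) = 0.6631
  Cl⁻ term: 0.0175·21.7^0.57·exp(0.008·87+0.085·27.7) = 2.136
  sum: 0.6631 + 2.136 → r_corr = 2.799 μm/a
copper: f(T) = -0.080·(T−10) [T>10 °C] = -1.4160
  SO₂ term: 0.0053·15.1^0.26·exp(0.059·87-1.4160) = 0.4417
  Cl⁻ term: 0.01025·21.7^0.27·exp(0.036·87+0.049·27.7) = 2.095
  r_corr = 0.4417 + 2.095 = 2.537 μm/a
Ordering by μm/a: zinc (2.8) > copper (2.54)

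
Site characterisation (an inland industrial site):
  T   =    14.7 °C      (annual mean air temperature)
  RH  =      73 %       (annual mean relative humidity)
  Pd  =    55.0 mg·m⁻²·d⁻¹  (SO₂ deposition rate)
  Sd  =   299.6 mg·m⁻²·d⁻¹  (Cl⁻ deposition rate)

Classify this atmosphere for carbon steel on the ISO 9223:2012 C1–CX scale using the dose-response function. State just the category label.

carbon steel: T>10 °C ⇒ hinge -0.054·(14.7−10) = -0.2538
  sulphur-dioxide contribution → 47.51 μm/a
  chloride contribution → 70.09 μm/a
  ⇒ r_corr(carbon steel) = 117.6 μm/a
Category bounds: 80…200 μm/a bracket r_corr ⇒ C5

C5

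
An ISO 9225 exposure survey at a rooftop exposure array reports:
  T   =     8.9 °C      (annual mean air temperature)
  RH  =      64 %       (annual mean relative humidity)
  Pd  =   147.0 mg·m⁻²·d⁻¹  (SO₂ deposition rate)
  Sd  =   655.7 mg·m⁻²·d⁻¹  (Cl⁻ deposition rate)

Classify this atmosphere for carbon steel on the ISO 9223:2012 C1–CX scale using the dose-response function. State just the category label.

C5

carbon steel: T≤10 °C ⇒ hinge +0.150·(8.9−10) = -0.1650
  sulphur-dioxide contribution → 72.31 μm/a
  chloride contribution → 67.11 μm/a
  ⇒ r_corr(carbon steel) = 139.4 μm/a
Category bounds: 80…200 μm/a bracket r_corr ⇒ C5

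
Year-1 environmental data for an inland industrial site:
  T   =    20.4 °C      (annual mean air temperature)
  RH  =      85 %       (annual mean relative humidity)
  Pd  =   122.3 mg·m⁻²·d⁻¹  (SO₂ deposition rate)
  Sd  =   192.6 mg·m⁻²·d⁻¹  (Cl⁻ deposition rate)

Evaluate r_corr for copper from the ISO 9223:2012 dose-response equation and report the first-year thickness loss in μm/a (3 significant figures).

copper: f(T) = -0.080·(T−10) [T>10 °C] = -0.8320
  sulphur-dioxide contribution → 1.212 μm/a
  chloride contribution → 2.458 μm/a
  total first-year rate 3.671 μm/a

r_corr = 3.67 μm/a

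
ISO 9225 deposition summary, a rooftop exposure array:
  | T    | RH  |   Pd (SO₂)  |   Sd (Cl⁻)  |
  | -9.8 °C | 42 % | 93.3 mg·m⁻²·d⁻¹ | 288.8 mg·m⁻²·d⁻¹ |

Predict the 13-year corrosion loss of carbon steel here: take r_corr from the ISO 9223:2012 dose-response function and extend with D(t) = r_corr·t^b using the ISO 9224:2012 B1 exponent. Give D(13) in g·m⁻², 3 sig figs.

D(13) = 344 g·m⁻²

carbon steel: temperature factor f = +0.150·(-19.8) = -2.9700
  Pd branch = 1.77·Pd^0.52·e^(0.02·RH+f) = 2.225 μm/a
  Cl⁻ term: 0.102·288.8^0.62·exp(0.033·42+0.04·-9.8) = 9.244
  r_corr = 2.225 + 9.244 = 11.47 μm/a
ISO 9224: D(t) = r_corr · t^b with b = 0.523 (carbon steel, B1)
  D(13) = 11.47 × 13^0.523 = 11.47 × 3.825 = 43.86 μm
  Mass loss = 43.86 μm × 7.85 g/cm³ = 344.3 g·m⁻²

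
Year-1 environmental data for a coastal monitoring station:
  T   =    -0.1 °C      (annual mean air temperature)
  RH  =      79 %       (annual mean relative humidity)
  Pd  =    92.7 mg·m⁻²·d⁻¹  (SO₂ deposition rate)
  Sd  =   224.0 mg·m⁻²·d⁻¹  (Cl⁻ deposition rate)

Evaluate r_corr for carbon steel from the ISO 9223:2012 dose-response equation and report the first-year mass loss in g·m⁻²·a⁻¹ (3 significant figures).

r_corr = 466 g·m⁻²·a⁻¹

carbon steel: temperature factor f = +0.150·(-10.1) = -1.5150
  Pd branch = 1.77·Pd^0.52·e^(0.02·RH+f) = 19.91 μm/a
  Cl⁻ term: 0.102·224.0^0.62·exp(0.033·79+0.04·-0.1) = 39.47
  sum: 19.91 + 39.47 → r_corr = 59.38 μm/a
Convert to mass loss: 59.38 μm/a × 7.85 g/cm³ = 466.1 g·m⁻²·a⁻¹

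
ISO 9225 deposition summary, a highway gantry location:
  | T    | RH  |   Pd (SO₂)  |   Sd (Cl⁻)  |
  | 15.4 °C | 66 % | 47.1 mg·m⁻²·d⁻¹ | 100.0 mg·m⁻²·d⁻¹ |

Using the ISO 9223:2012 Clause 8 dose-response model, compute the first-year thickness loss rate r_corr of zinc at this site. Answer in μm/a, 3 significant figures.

r_corr = 2.51 μm/a

zinc: f(T) = -0.071·(T−10) [T>10 °C] = -0.3834
  sulphur-dioxide contribution → 0.9971 μm/a
  chloride contribution → 1.516 μm/a
  total first-year rate 2.514 μm/a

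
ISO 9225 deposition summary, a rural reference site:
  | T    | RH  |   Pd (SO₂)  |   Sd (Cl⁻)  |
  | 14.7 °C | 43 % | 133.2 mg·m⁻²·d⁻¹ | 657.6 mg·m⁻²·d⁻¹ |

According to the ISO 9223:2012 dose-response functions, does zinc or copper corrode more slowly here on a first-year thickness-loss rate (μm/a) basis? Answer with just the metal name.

copper

zinc: temperature factor f = -0.071·(4.7) = -0.3337
  Pd branch = 0.0129·Pd^0.44·e^(0.046·RH+f) = 0.5748 μm/a
  Cl⁻ term: 0.0175·657.6^0.57·exp(0.008·43+0.085·14.7) = 3.478
  sum: 0.5748 + 3.478 → r_corr = 4.053 μm/a
copper: temperature factor f = -0.080·(4.7) = -0.3760
  Pd branch = 0.0053·Pd^0.26·e^(0.059·RH+f) = 0.1641 μm/a
  Cl⁻ term: 0.01025·657.6^0.27·exp(0.036·43+0.049·14.7) = 0.5711
  sum: 0.1641 + 0.5711 → r_corr = 0.7352 μm/a
Ordering by μm/a: zinc (4.05) > copper (0.735)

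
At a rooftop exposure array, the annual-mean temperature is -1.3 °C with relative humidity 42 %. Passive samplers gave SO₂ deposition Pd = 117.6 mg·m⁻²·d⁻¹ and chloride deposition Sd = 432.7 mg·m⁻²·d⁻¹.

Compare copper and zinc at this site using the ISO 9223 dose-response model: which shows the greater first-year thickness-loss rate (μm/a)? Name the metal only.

copper: temperature factor f = +0.126·(-11.3) = -1.4238
  Pd branch = 0.0053·Pd^0.26·e^(0.059·RH+f) = 0.05253 μm/a
  Cl⁻ term: 0.01025·432.7^0.27·exp(0.036·42+0.049·-1.3) = 0.2246
  sum: 0.05253 + 0.2246 → r_corr = 0.2772 μm/a
zinc: temperature factor f = +0.038·(-11.3) = -0.4294
  SO₂ term: 0.0129·117.6^0.44·exp(0.046·42-0.4294) = 0.4722
  Sd branch = 0.0175·Sd^0.57·e^(0.008·RH+0.085·T) = 0.6976 μm/a
  r_corr = 0.4722 + 0.6976 = 1.17 μm/a
Ordering by μm/a: zinc (1.17) > copper (0.277)

zinc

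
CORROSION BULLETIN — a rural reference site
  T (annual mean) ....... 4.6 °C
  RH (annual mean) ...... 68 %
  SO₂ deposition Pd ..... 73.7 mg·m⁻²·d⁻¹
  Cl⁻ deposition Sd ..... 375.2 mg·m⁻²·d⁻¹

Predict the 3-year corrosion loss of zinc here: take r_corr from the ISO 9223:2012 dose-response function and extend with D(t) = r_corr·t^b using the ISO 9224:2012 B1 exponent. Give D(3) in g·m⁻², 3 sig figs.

D(3) = 50.6 g·m⁻²

zinc: f(T) = +0.038·(T−10) [T≤10 °C] = -0.2052
  Pd branch = 0.0129·Pd^0.44·e^(0.046·RH+f) = 1.591 μm/a
  Sd branch = 0.0175·Sd^0.57·e^(0.008·RH+0.085·T) = 1.307 μm/a
  r_corr = 1.591 + 1.307 = 2.898 μm/a
ISO 9224: D(t) = r_corr · t^b with b = 0.813 (zinc, B1)
  D(3) = 2.898 × 3^0.813 = 2.898 × 2.443 = 7.08 μm
  Mass loss = 7.08 μm × 7.14 g/cm³ = 50.55 g·m⁻²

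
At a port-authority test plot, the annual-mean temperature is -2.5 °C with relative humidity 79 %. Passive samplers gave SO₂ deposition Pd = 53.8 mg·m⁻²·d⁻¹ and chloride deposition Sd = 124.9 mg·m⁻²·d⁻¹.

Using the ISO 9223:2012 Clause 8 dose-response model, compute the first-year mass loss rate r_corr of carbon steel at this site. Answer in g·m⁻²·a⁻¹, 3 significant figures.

carbon steel: temperature factor f = +0.150·(-12.5) = -1.8750
  Pd branch = 1.77·Pd^0.52·e^(0.02·RH+f) = 10.47 μm/a
  Cl⁻ term: 0.102·124.9^0.62·exp(0.033·79+0.04·-2.5) = 24.96
  r_corr = 10.47 + 24.96 = 35.43 μm/a
Convert to mass loss: 35.43 μm/a × 7.85 g/cm³ = 278.1 g·m⁻²·a⁻¹

r_corr = 278 g·m⁻²·a⁻¹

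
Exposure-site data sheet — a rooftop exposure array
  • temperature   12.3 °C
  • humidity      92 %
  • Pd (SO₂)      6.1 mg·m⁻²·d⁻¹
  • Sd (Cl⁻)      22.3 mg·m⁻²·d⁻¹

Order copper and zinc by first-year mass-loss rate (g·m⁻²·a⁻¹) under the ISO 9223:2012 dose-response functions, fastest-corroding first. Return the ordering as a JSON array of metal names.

["copper", "zinc"]

copper: temperature factor f = -0.080·(2.3) = -0.1840
  Pd branch = 0.0053·Pd^0.26·e^(0.059·RH+f) = 1.607 μm/a
  Cl⁻ term: 0.01025·22.3^0.27·exp(0.036·92+0.049·12.3) = 1.188
  r_corr = 1.607 + 1.188 = 2.795 μm/a
  mass loss = 2.795 μm/a × 8.96 g/cm³ = 25.04 g·m⁻²·a⁻¹
zinc: T>10 °C ⇒ hinge -0.071·(12.3−10) = -0.1633
  SO₂ term: 0.0129·6.1^0.44·exp(0.046·92-0.1633) = 1.672
  Cl⁻ term: 0.0175·22.3^0.57·exp(0.008·92+0.085·12.3) = 0.6099
  sum: 1.672 + 0.6099 → r_corr = 2.282 μm/a
  mass loss = 2.282 μm/a × 7.14 g/cm³ = 16.29 g·m⁻²·a⁻¹
Ordering by g·m⁻²·a⁻¹: copper (25) > zinc (16.3)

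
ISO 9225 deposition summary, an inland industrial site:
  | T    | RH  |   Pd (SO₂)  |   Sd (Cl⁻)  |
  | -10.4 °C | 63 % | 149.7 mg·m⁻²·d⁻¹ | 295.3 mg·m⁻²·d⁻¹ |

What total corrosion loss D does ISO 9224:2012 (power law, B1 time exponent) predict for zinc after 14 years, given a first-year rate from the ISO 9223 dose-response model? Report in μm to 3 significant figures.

zinc: f(T) = +0.038·(T−10) [T≤10 °C] = -0.7752
  SO₂ term: 0.0129·149.7^0.44·exp(0.046·63-0.7752) = 0.9764
  Cl⁻ term: 0.0175·295.3^0.57·exp(0.008·63+0.085·-10.4) = 0.3062
  sum: 0.9764 + 0.3062 → r_corr = 1.283 μm/a
Power-law: D(14) = r_corr · 14^0.813
  D(14) = 1.283 × 14^0.813 = 1.283 × 8.547 = 10.96 μm

D(14) = 11.0 μm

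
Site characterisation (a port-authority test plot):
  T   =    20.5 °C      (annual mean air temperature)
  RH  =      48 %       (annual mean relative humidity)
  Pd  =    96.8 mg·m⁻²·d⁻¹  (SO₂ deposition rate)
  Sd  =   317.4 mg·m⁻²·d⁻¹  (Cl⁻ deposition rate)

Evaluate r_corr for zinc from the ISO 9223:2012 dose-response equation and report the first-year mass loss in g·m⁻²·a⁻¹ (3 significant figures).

zinc: temperature factor f = -0.071·(10.5) = -0.7455
  SO₂ term: 0.0129·96.8^0.44·exp(0.046·48-0.7455) = 0.4164
  Sd branch = 0.0175·Sd^0.57·e^(0.008·RH+0.085·T) = 3.913 μm/a
  sum: 0.4164 + 3.913 → r_corr = 4.329 μm/a
Convert to mass loss: 4.329 μm/a × 7.14 g/cm³ = 30.91 g·m⁻²·a⁻¹

r_corr = 30.9 g·m⁻²·a⁻¹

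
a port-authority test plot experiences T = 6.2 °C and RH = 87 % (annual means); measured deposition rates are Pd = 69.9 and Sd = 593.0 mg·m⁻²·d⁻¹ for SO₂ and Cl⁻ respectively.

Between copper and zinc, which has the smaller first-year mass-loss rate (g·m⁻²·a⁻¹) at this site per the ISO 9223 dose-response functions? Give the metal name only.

copper

copper: T≤10 °C ⇒ hinge +0.126·(6.2−10) = -0.4788
  sulphur-dioxide contribution → 1.679 μm/a
  chloride contribution → 1.785 μm/a
  ⇒ r_corr(copper) = 3.464 μm/a
  mass loss = 3.464 μm/a × 8.96 g/cm³ = 31.04 g·m⁻²·a⁻¹
zinc: f(T) = +0.038·(T−10) [T≤10 °C] = -0.1444
  sulphur-dioxide contribution → 3.958 μm/a
  chloride contribution → 2.264 μm/a
  total first-year rate 6.222 μm/a
  mass loss = 6.222 μm/a × 7.14 g/cm³ = 44.42 g·m⁻²·a⁻¹
Ordering by g·m⁻²·a⁻¹: zinc (44.4) > copper (31)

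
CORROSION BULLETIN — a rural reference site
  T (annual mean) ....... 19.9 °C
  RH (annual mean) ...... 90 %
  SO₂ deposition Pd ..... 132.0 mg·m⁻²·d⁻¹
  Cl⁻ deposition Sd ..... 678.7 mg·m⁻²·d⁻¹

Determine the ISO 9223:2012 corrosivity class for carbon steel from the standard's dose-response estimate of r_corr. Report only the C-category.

CX

carbon steel: temperature factor f = -0.054·(9.9) = -0.5346
  Pd branch = 1.77·Pd^0.52·e^(0.02·RH+f) = 79.47 μm/a
  Sd branch = 0.102·Sd^0.62·e^(0.033·RH+0.04·T) = 251.1 μm/a
  sum: 79.47 + 251.1 → r_corr = 330.5 μm/a
Category bounds: 200…700 μm/a bracket r_corr ⇒ CX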